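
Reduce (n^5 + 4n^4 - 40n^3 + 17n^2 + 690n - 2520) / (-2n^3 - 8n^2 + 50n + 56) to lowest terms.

(-n^3 - n^2 + 15n - 90)/(2n + 2)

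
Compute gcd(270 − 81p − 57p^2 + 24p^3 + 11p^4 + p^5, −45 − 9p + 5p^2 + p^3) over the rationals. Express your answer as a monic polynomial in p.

Apply the Euclidean algorithm:
  p^5 + 11p^4 + 24p^3 − 57p^2 − 81p + 270 = (p^2 + 6p + 3)(p^3 + 5p^2 − 9p − 45) + (27p^2 + 216p + 405)
  p^3 + 5p^2 − 9p − 45 = ((1/27)p − 1/9)(27p^2 + 216p + 405) + (0)
Last nonzero remainder: 27p^2 + 216p + 405. Dividing through by 27 gives the monic gcd p^2 + 8p + 15.

15 + 8p + p^2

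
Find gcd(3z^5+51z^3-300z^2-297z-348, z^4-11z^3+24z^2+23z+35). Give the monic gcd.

z^2+z+1

By polynomial division,
  3z^5+51z^3-300z^2-297z-348 = (3z+33)(z^4-11z^3+24z^2+23z+35) + (342z^3-1161z^2-1161z-1503)
  z^4-11z^3+24z^2+23z+35 = ((1/342)z-289/12996)(342z^3-1161z^2-1161z-1503) + ((2277/1444)z^2+(2277/1444)z+2277/1444)
  342z^3-1161z^2-1161z-1503 = ((54872/253)z-241148/253)((2277/1444)z^2+(2277/1444)z+2277/1444) + (0)
Last nonzero remainder: (2277/1444)z^2+(2277/1444)z+2277/1444. Dividing through by 2277/1444 gives the monic gcd z^2+z+1.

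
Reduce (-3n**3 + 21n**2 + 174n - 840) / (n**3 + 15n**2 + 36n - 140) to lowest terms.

(-3n**2 + 42n - 120)/(n**2 + 8n - 20)

Apply the Euclidean algorithm:
  -3n**3 + 21n**2 + 174n - 840 = (-3)(n**3 + 15n**2 + 36n - 140) + (66n**2 + 282n - 1260)
  n**3 + 15n**2 + 36n - 140 = ((1/66)n + 59/363)(66n**2 + 282n - 1260) + ((1120/121)n + 7840/121)
  66n**2 + 282n - 1260 = ((3993/560)n - 1089/56)((1120/121)n + 7840/121) + (0)
Last nonzero remainder: (1120/121)n + 7840/121. Dividing through by 1120/121 gives the monic gcd n + 7.
Cancel n + 7 from numerator and denominator to get the reduced form.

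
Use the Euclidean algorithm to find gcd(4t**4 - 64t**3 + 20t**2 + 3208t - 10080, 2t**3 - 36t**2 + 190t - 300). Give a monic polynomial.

t - 10

Repeated division with remainder:
  4t**4 - 64t**3 + 20t**2 + 3208t - 10080 = (2t + 4)(2t**3 - 36t**2 + 190t - 300) + (-216t**2 + 3048t - 8880)
  2t**3 - 36t**2 + 190t - 300 = (-(1/108)t + 35/972)(-216t**2 + 3048t - 8880) + (-(160/81)t + 1600/81)
  -216t**2 + 3048t - 8880 = ((2187/20)t - 8991/20)(-(160/81)t + 1600/81) + (0)
Last nonzero remainder: -(160/81)t + 1600/81. Dividing through by -160/81 gives the monic gcd t - 10.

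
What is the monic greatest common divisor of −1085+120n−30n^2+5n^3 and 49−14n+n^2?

Repeated division with remainder:
  5n^3−30n^2+120n−1085 = (5n+40)(n^2−14n+49) + (435n−3045)
  n^2−14n+49 = ((1/435)n−7/435)(435n−3045) + (0)
Last nonzero remainder: 435n−3045. Dividing through by 435 gives the monic gcd n−7.

−7+n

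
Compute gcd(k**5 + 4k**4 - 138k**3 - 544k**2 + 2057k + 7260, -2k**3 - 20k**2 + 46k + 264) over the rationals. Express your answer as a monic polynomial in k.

Repeated division with remainder:
  k**5 + 4k**4 - 138k**3 - 544k**2 + 2057k + 7260 = (-(1/2)k**2 + 3k + 55/2)(-2k**3 - 20k**2 + 46k + 264) + (0)
Last nonzero remainder: -2k**3 - 20k**2 + 46k + 264. Dividing through by -2 gives the monic gcd k**3 + 10k**2 - 23k - 132.

k**3 + 10k**2 - 23k - 132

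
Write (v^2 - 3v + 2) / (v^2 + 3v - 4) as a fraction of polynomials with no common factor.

(v - 2)/(v + 4)

Euclidean algorithm in ℚ[v]:
  v^2 - 3v + 2 = (v^2 + 3v - 4) + (-6v + 6)
  v^2 + 3v - 4 = (-(1/6)v - 2/3)(-6v + 6) + (0)
Last nonzero remainder: -6v + 6. Dividing through by -6 gives the monic gcd v - 1.
Cancel v - 1 from numerator and denominator to get the reduced form.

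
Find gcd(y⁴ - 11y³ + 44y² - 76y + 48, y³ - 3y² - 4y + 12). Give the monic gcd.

Apply the Euclidean algorithm:
  y⁴ - 11y³ + 44y² - 76y + 48 = (y - 8)(y³ - 3y² - 4y + 12) + (24y² - 120y + 144)
  y³ - 3y² - 4y + 12 = ((1/24)y + 1/12)(24y² - 120y + 144) + (0)
Last nonzero remainder: 24y² - 120y + 144. Dividing through by 24 gives the monic gcd y² - 5y + 6.

y² - 5y + 6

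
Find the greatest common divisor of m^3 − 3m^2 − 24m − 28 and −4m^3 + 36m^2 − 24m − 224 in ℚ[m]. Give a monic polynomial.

Repeated division with remainder:
  m^3 − 3m^2 − 24m − 28 = (−1/4)(−4m^3 + 36m^2 − 24m − 224) + (6m^2 − 30m − 84)
  −4m^3 + 36m^2 − 24m − 224 = (−(2/3)m + 8/3)(6m^2 − 30m − 84) + (0)
Last nonzero remainder: 6m^2 − 30m − 84. Dividing through by 6 gives the monic gcd m^2 − 5m − 14.

m^2 − 5m − 14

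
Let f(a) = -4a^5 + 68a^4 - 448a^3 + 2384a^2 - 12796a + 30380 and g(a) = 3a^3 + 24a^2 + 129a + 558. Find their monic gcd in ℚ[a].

Apply the Euclidean algorithm:
  -4a^5 + 68a^4 - 448a^3 + 2384a^2 - 12796a + 30380 = (-(4/3)a^2 + (100/3)a - 1076/3)(3a^3 + 24a^2 + 129a + 558) + (7436a^2 + 14872a + 230516)
  3a^3 + 24a^2 + 129a + 558 = ((3/7436)a + 9/3718)(7436a^2 + 14872a + 230516) + (0)
Last nonzero remainder: 7436a^2 + 14872a + 230516. Dividing through by 7436 gives the monic gcd a^2 + 2a + 31.

a^2 + 2a + 31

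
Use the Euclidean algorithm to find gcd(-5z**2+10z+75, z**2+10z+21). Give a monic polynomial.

Repeated division with remainder:
  -5z**2+10z+75 = (-5)(z**2+10z+21) + (60z+180)
  z**2+10z+21 = ((1/60)z+7/60)(60z+180) + (0)
Last nonzero remainder: 60z+180. Dividing through by 60 gives the monic gcd z+3.

z+3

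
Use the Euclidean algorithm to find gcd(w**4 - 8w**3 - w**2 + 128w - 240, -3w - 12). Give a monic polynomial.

Apply the Euclidean algorithm:
  w**4 - 8w**3 - w**2 + 128w - 240 = (-(1/3)w**3 + 4w**2 - (47/3)w + 20)(-3w - 12) + (0)
Last nonzero remainder: -3w - 12. Dividing through by -3 gives the monic gcd w + 4.

w + 4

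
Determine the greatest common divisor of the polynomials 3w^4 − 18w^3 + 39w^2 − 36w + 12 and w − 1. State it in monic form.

w − 1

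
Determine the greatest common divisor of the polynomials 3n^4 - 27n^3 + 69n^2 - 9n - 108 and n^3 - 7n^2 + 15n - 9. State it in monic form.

Euclidean algorithm in ℚ[n]:
  3n^4 - 27n^3 + 69n^2 - 9n - 108 = (3n - 6)(n^3 - 7n^2 + 15n - 9) + (-18n^2 + 108n - 162)
  n^3 - 7n^2 + 15n - 9 = (-(1/18)n + 1/18)(-18n^2 + 108n - 162) + (0)
Last nonzero remainder: -18n^2 + 108n - 162. Dividing through by -18 gives the monic gcd n^2 - 6n + 9.

n^2 - 6n + 9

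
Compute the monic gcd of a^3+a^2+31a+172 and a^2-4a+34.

Euclidean algorithm in ℚ[a]:
  a^3+a^2+31a+172 = (a+5)(a^2-4a+34) + (17a+2)
  a^2-4a+34 = ((1/17)a-70/289)(17a+2) + (9966/289)
  17a+2 = ((4913/9966)a+289/4983)(9966/289) + (0)
The last nonzero remainder is the constant 9966/289, so the polynomials are coprime and gcd = 1.

1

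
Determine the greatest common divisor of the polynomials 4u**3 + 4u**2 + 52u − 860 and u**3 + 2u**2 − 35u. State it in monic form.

u − 5

Euclidean algorithm in ℚ[u]:
  4u**3 + 4u**2 + 52u − 860 = (4)(u**3 + 2u**2 − 35u) + (−4u**2 + 192u − 860)
  u**3 + 2u**2 − 35u = (−(1/4)u − 25/2)(−4u**2 + 192u − 860) + (2150u − 10750)
  −4u**2 + 192u − 860 = (−(2/1075)u + 2/25)(2150u − 10750) + (0)
Last nonzero remainder: 2150u − 10750. Dividing through by 2150 gives the monic gcd u − 5.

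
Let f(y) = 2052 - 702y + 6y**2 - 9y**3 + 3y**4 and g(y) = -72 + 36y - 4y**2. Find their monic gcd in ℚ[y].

Repeated division with remainder:
  3y**4 - 9y**3 + 6y**2 - 702y + 2052 = (-(3/4)y**2 - (9/2)y - 57/2)(-4y**2 + 36y - 72) + (0)
Last nonzero remainder: -4y**2 + 36y - 72. Dividing through by -4 gives the monic gcd y**2 - 9y + 18.

18 - 9y + y**2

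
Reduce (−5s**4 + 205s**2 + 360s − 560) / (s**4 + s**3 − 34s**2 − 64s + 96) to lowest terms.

(−5s + 35)/(s − 6)

Apply the Euclidean algorithm:
  −5s**4 + 205s**2 + 360s − 560 = (−5)(s**4 + s**3 − 34s**2 − 64s + 96) + (5s**3 + 35s**2 + 40s − 80)
  s**4 + s**3 − 34s**2 − 64s + 96 = ((1/5)s − 6/5)(5s**3 + 35s**2 + 40s − 80) + (0)
Last nonzero remainder: 5s**3 + 35s**2 + 40s − 80. Dividing through by 5 gives the monic gcd s**3 + 7s**2 + 8s − 16.
Cancel s**3 + 7s**2 + 8s − 16 from numerator and denominator to get the reduced form.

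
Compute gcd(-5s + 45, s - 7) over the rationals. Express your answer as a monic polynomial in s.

1

Euclidean algorithm in ℚ[s]:
  -5s + 45 = (-5)(s - 7) + (10)
  s - 7 = ((1/10)s - 7/10)(10) + (0)
The last nonzero remainder is the constant 10, so the polynomials are coprime and gcd = 1.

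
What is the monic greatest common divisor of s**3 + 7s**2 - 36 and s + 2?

1

By polynomial division,
  s**3 + 7s**2 - 36 = (s**2 + 5s - 10)(s + 2) + (-16)
  s + 2 = (-(1/16)s - 1/8)(-16) + (0)
The last nonzero remainder is the constant -16, so the polynomials are coprime and gcd = 1.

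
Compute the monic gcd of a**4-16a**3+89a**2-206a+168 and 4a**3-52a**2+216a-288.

Repeated division with remainder:
  a**4-16a**3+89a**2-206a+168 = ((1/4)a-3/4)(4a**3-52a**2+216a-288) + (-4a**2+28a-48)
  4a**3-52a**2+216a-288 = (-a+6)(-4a**2+28a-48) + (0)
Last nonzero remainder: -4a**2+28a-48. Dividing through by -4 gives the monic gcd a**2-7a+12.

a**2-7a+12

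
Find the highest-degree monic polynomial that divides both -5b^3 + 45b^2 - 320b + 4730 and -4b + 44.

b - 11

Apply the Euclidean algorithm:
  -5b^3 + 45b^2 - 320b + 4730 = ((5/4)b^2 + (5/2)b + 215/2)(-4b + 44) + (0)
Last nonzero remainder: -4b + 44. Dividing through by -4 gives the monic gcd b - 11.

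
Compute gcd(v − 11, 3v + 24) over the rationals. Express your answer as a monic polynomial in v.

Apply the Euclidean algorithm:
  v − 11 = (1/3)(3v + 24) + (−19)
  3v + 24 = (−(3/19)v − 24/19)(−19) + (0)
The last nonzero remainder is the constant −19, so the polynomials are coprime and gcd = 1.

1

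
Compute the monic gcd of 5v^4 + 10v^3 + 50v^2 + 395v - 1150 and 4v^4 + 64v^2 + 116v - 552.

Euclidean algorithm in ℚ[v]:
  5v^4 + 10v^3 + 50v^2 + 395v - 1150 = (5/4)(4v^4 + 64v^2 + 116v - 552) + (10v^3 - 30v^2 + 250v - 460)
  4v^4 + 64v^2 + 116v - 552 = ((2/5)v + 6/5)(10v^3 - 30v^2 + 250v - 460) + (0)
Last nonzero remainder: 10v^3 - 30v^2 + 250v - 460. Dividing through by 10 gives the monic gcd v^3 - 3v^2 + 25v - 46.

v^3 - 3v^2 + 25v - 46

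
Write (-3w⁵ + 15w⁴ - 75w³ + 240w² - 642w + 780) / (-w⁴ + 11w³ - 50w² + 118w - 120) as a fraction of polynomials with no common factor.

(3w³ - 3w² + 33w - 78)/(w² - 7w + 12)

By polynomial division,
  -3w⁵ + 15w⁴ - 75w³ + 240w² - 642w + 780 = (3w + 18)(-w⁴ + 11w³ - 50w² + 118w - 120) + (-123w³ + 786w² - 2406w + 2940)
  -w⁴ + 11w³ - 50w² + 118w - 120 = ((1/123)w - 63/1681)(-123w³ + 786w² - 2406w + 2940) + (-(1650/1681)w² + (6600/1681)w - 16500/1681)
  -123w³ + 786w² - 2406w + 2940 = ((68921/550)w - 82369/275)(-(1650/1681)w² + (6600/1681)w - 16500/1681) + (0)
Last nonzero remainder: -(1650/1681)w² + (6600/1681)w - 16500/1681. Dividing through by -1650/1681 gives the monic gcd w² - 4w + 10.
Cancel w² - 4w + 10 from numerator and denominator to get the reduced form.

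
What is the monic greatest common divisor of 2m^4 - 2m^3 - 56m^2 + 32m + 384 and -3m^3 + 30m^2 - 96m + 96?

m^2 - 8m + 16

By polynomial division,
  2m^4 - 2m^3 - 56m^2 + 32m + 384 = (-(2/3)m - 6)(-3m^3 + 30m^2 - 96m + 96) + (60m^2 - 480m + 960)
  -3m^3 + 30m^2 - 96m + 96 = (-(1/20)m + 1/10)(60m^2 - 480m + 960) + (0)
Last nonzero remainder: 60m^2 - 480m + 960. Dividing through by 60 gives the monic gcd m^2 - 8m + 16.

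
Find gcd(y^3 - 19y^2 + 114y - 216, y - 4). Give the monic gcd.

y - 4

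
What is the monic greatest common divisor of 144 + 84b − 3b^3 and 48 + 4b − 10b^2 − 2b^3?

Apply the Euclidean algorithm:
  −3b^3 + 84b + 144 = (3/2)(−2b^3 − 10b^2 + 4b + 48) + (15b^2 + 78b + 72)
  −2b^3 − 10b^2 + 4b + 48 = (−(2/15)b + 2/75)(15b^2 + 78b + 72) + ((288/25)b + 1152/25)
  15b^2 + 78b + 72 = ((125/96)b + 25/16)((288/25)b + 1152/25) + (0)
Last nonzero remainder: (288/25)b + 1152/25. Dividing through by 288/25 gives the monic gcd b + 4.

4 + b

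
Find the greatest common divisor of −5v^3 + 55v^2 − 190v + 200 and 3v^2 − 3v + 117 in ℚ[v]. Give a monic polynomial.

1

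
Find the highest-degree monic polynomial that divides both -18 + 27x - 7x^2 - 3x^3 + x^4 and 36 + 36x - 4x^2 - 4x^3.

-9 + x^2

Apply the Euclidean algorithm:
  x^4 - 3x^3 - 7x^2 + 27x - 18 = (-(1/4)x + 1)(-4x^3 - 4x^2 + 36x + 36) + (6x^2 - 54)
  -4x^3 - 4x^2 + 36x + 36 = (-(2/3)x - 2/3)(6x^2 - 54) + (0)
Last nonzero remainder: 6x^2 - 54. Dividing through by 6 gives the monic gcd x^2 - 9.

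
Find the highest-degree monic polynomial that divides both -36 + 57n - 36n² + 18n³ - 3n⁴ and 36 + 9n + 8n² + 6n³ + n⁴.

Euclidean algorithm in ℚ[n]:
  -3n⁴ + 18n³ - 36n² + 57n - 36 = (-3)(n⁴ + 6n³ + 8n² + 9n + 36) + (36n³ - 12n² + 84n + 72)
  n⁴ + 6n³ + 8n² + 9n + 36 = ((1/36)n + 19/108)(36n³ - 12n² + 84n + 72) + ((70/9)n² - (70/9)n + 70/3)
  36n³ - 12n² + 84n + 72 = ((162/35)n + 108/35)((70/9)n² - (70/9)n + 70/3) + (0)
Last nonzero remainder: (70/9)n² - (70/9)n + 70/3. Dividing through by 70/9 gives the monic gcd n² - n + 3.

3 - n + n²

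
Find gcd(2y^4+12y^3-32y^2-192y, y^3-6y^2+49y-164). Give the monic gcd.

Apply the Euclidean algorithm:
  2y^4+12y^3-32y^2-192y = (2y+24)(y^3-6y^2+49y-164) + (14y^2-1040y+3936)
  y^3-6y^2+49y-164 = ((1/14)y+239/49)(14y^2-1040y+3936) + ((237185/49)y-948740/49)
  14y^2-1040y+3936 = ((686/237185)y-1176/5785)((237185/49)y-948740/49) + (0)
Last nonzero remainder: (237185/49)y-948740/49. Dividing through by 237185/49 gives the monic gcd y-4.

y-4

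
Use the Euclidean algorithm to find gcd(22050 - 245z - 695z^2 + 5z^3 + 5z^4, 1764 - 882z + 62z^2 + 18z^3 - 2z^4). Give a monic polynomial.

-49 + z^2

Apply the Euclidean algorithm:
  5z^4 + 5z^3 - 695z^2 - 245z + 22050 = (-5/2)(-2z^4 + 18z^3 + 62z^2 - 882z + 1764) + (50z^3 - 540z^2 - 2450z + 26460)
  -2z^4 + 18z^3 + 62z^2 - 882z + 1764 = (-(1/25)z - 9/125)(50z^3 - 540z^2 - 2450z + 26460) + (-(1872/25)z^2 + 91728/25)
  50z^3 - 540z^2 - 2450z + 26460 = (-(625/936)z + 375/52)(-(1872/25)z^2 + 91728/25) + (0)
Last nonzero remainder: -(1872/25)z^2 + 91728/25. Dividing through by -1872/25 gives the monic gcd z^2 - 49.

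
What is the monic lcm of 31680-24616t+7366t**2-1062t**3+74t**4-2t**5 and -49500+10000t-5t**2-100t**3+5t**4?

1584000-1230800t+352460t**2-40792t**3+17t**4+431t**5-37t**6+t**7

Repeated division with remainder:
  -2t**5+74t**4-1062t**3+7366t**2-24616t+31680 = (-(2/5)t+34/5)(5t**4-100t**3-5t**2+10000t-49500) + (-384t**3+11400t**2-112416t+368280)
  5t**4-100t**3-5t**2+10000t-49500 = (-(5/384)t-775/6144)(-384t**3+11400t**2-112416t+368280) + (-(7875/256)t**2+(39375/64)t-779625/256)
  -384t**3+11400t**2-112416t+368280 = ((32768/2625)t-63488/525)(-(7875/256)t**2+(39375/64)t-779625/256) + (0)
Last nonzero remainder: -(7875/256)t**2+(39375/64)t-779625/256. Dividing through by -7875/256 gives the monic gcd t**2-20t+99.
Then lcm(f, g) = f·g / gcd(f, g); expanding and making the result monic gives the answer.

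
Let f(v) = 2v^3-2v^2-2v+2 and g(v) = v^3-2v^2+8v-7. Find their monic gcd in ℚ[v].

v-1

By polynomial division,
  2v^3-2v^2-2v+2 = (2)(v^3-2v^2+8v-7) + (2v^2-18v+16)
  v^3-2v^2+8v-7 = ((1/2)v+7/2)(2v^2-18v+16) + (63v-63)
  2v^2-18v+16 = ((2/63)v-16/63)(63v-63) + (0)
Last nonzero remainder: 63v-63. Dividing through by 63 gives the monic gcd v-1.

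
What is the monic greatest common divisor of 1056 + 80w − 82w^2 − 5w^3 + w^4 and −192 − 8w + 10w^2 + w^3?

Repeated division with remainder:
  w^4 − 5w^3 − 82w^2 + 80w + 1056 = (w − 15)(w^3 + 10w^2 − 8w − 192) + (76w^2 + 152w − 1824)
  w^3 + 10w^2 − 8w − 192 = ((1/76)w + 2/19)(76w^2 + 152w − 1824) + (0)
Last nonzero remainder: 76w^2 + 152w − 1824. Dividing through by 76 gives the monic gcd w^2 + 2w − 24.

−24 + 2w + w^2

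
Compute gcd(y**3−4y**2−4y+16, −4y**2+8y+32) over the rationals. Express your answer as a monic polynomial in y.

y**2−2y−8

Apply the Euclidean algorithm:
  y**3−4y**2−4y+16 = (−(1/4)y+1/2)(−4y**2+8y+32) + (0)
Last nonzero remainder: −4y**2+8y+32. Dividing through by −4 gives the monic gcd y**2−2y−8.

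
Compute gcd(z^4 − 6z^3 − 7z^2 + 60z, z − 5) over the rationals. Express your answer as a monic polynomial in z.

z − 5

By polynomial division,
  z^4 − 6z^3 − 7z^2 + 60z = (z^3 − z^2 − 12z)(z − 5) + (0)
The last nonzero remainder z − 5 is already monic.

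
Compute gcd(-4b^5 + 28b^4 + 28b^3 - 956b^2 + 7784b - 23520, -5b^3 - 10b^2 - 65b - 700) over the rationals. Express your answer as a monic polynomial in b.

b^2 - 3b + 28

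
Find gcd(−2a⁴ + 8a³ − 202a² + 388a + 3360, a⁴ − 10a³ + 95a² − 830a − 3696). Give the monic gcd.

By polynomial division,
  −2a⁴ + 8a³ − 202a² + 388a + 3360 = (−2)(a⁴ − 10a³ + 95a² − 830a − 3696) + (−12a³ − 12a² − 1272a − 4032)
  a⁴ − 10a³ + 95a² − 830a − 3696 = (−(1/12)a + 11/12)(−12a³ − 12a² − 1272a − 4032) + (0)
Last nonzero remainder: −12a³ − 12a² − 1272a − 4032. Dividing through by −12 gives the monic gcd a³ + a² + 106a + 336.

a³ + a² + 106a + 336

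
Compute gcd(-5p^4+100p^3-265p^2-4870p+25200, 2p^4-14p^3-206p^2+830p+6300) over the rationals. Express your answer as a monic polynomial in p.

p^3-12p^2-43p+630

Euclidean algorithm in ℚ[p]:
  -5p^4+100p^3-265p^2-4870p+25200 = (-5/2)(2p^4-14p^3-206p^2+830p+6300) + (65p^3-780p^2-2795p+40950)
  2p^4-14p^3-206p^2+830p+6300 = ((2/65)p+2/13)(65p^3-780p^2-2795p+40950) + (0)
Last nonzero remainder: 65p^3-780p^2-2795p+40950. Dividing through by 65 gives the monic gcd p^3-12p^2-43p+630.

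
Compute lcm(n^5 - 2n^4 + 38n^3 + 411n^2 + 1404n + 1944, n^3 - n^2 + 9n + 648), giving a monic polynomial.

n^6 + 6n^5 + 22n^4 + 715n^3 + 4692n^2 + 13176n + 15552

Euclidean algorithm in ℚ[n]:
  n^5 - 2n^4 + 38n^3 + 411n^2 + 1404n + 1944 = (n^2 - n + 28)(n^3 - n^2 + 9n + 648) + (-200n^2 + 1800n - 16200)
  n^3 - n^2 + 9n + 648 = (-(1/200)n - 1/25)(-200n^2 + 1800n - 16200) + (0)
Last nonzero remainder: -200n^2 + 1800n - 16200. Dividing through by -200 gives the monic gcd n^2 - 9n + 81.
Then lcm(f, g) = f·g / gcd(f, g); expanding and making the result monic gives the answer.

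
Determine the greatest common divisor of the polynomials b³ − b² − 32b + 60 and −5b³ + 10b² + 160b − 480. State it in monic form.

b + 6

Apply the Euclidean algorithm:
  b³ − b² − 32b + 60 = (−1/5)(−5b³ + 10b² + 160b − 480) + (b² − 36)
  −5b³ + 10b² + 160b − 480 = (−5b + 10)(b² − 36) + (−20b − 120)
  b² − 36 = (−(1/20)b + 3/10)(−20b − 120) + (0)
Last nonzero remainder: −20b − 120. Dividing through by −20 gives the monic gcd b + 6.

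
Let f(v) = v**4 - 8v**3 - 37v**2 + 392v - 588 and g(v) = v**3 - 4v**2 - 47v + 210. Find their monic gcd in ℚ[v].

Apply the Euclidean algorithm:
  v**4 - 8v**3 - 37v**2 + 392v - 588 = (v - 4)(v**3 - 4v**2 - 47v + 210) + (-6v**2 - 6v + 252)
  v**3 - 4v**2 - 47v + 210 = (-(1/6)v + 5/6)(-6v**2 - 6v + 252) + (0)
Last nonzero remainder: -6v**2 - 6v + 252. Dividing through by -6 gives the monic gcd v**2 + v - 42.

v**2 + v - 42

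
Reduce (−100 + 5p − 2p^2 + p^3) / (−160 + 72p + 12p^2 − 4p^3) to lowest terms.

(−20 − 3p − p^2)/(−32 + 8p + 4p^2)

By polynomial division,
  p^3 − 2p^2 + 5p − 100 = (−1/4)(−4p^3 + 12p^2 + 72p − 160) + (p^2 + 23p − 140)
  −4p^3 + 12p^2 + 72p − 160 = (−4p + 104)(p^2 + 23p − 140) + (−2880p + 14400)
  p^2 + 23p − 140 = (−(1/2880)p − 7/720)(−2880p + 14400) + (0)
Last nonzero remainder: −2880p + 14400. Dividing through by −2880 gives the monic gcd p − 5.
Cancel p − 5 from numerator and denominator to get the reduced form.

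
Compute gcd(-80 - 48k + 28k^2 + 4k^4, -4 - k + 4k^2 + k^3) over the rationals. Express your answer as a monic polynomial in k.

1 + k

Euclidean algorithm in ℚ[k]:
  4k^4 + 28k^2 - 48k - 80 = (4k - 16)(k^3 + 4k^2 - k - 4) + (96k^2 - 48k - 144)
  k^3 + 4k^2 - k - 4 = ((1/96)k + 3/64)(96k^2 - 48k - 144) + ((11/4)k + 11/4)
  96k^2 - 48k - 144 = ((384/11)k - 576/11)((11/4)k + 11/4) + (0)
Last nonzero remainder: (11/4)k + 11/4. Dividing through by 11/4 gives the monic gcd k + 1.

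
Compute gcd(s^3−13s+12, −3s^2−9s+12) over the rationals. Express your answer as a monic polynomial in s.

Apply the Euclidean algorithm:
  s^3−13s+12 = (−(1/3)s+1)(−3s^2−9s+12) + (0)
Last nonzero remainder: −3s^2−9s+12. Dividing through by −3 gives the monic gcd s^2+3s−4.

s^2+3s−4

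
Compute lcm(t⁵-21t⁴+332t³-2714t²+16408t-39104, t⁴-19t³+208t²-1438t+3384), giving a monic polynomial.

Euclidean algorithm in ℚ[t]:
  t⁵-21t⁴+332t³-2714t²+16408t-39104 = (t-2)(t⁴-19t³+208t²-1438t+3384) + (86t³-860t²+10148t-32336)
  t⁴-19t³+208t²-1438t+3384 = ((1/86)t-9/86)(86t³-860t²+10148t-32336) + (0)
Last nonzero remainder: 86t³-860t²+10148t-32336. Dividing through by 86 gives the monic gcd t³-10t²+118t-376.
Then lcm(f, g) = f·g / gcd(f, g); expanding and making the result monic gives the answer.

t⁶-30t⁵+521t⁴-5702t³+40834t²-186776t+351936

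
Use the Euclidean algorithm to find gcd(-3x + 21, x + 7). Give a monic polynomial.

1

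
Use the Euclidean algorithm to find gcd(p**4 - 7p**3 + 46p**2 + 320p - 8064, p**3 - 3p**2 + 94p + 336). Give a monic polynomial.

Repeated division with remainder:
  p**4 - 7p**3 + 46p**2 + 320p - 8064 = (p - 4)(p**3 - 3p**2 + 94p + 336) + (-60p**2 + 360p - 6720)
  p**3 - 3p**2 + 94p + 336 = (-(1/60)p - 1/20)(-60p**2 + 360p - 6720) + (0)
Last nonzero remainder: -60p**2 + 360p - 6720. Dividing through by -60 gives the monic gcd p**2 - 6p + 112.

p**2 - 6p + 112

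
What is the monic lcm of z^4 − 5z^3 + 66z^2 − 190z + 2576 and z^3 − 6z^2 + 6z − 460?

By polynomial division,
  z^4 − 5z^3 + 66z^2 − 190z + 2576 = (z + 1)(z^3 − 6z^2 + 6z − 460) + (66z^2 + 264z + 3036)
  z^3 − 6z^2 + 6z − 460 = ((1/66)z − 5/33)(66z^2 + 264z + 3036) + (0)
Last nonzero remainder: 66z^2 + 264z + 3036. Dividing through by 66 gives the monic gcd z^2 + 4z + 46.
Then lcm(f, g) = f·g / gcd(f, g); expanding and making the result monic gives the answer.

z^5 − 15z^4 + 116z^3 − 850z^2 + 4476z − 25760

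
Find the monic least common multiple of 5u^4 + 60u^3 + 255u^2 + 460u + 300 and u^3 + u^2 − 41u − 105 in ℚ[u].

By polynomial division,
  5u^4 + 60u^3 + 255u^2 + 460u + 300 = (5u + 55)(u^3 + u^2 − 41u − 105) + (405u^2 + 3240u + 6075)
  u^3 + u^2 − 41u − 105 = ((1/405)u − 7/405)(405u^2 + 3240u + 6075) + (0)
Last nonzero remainder: 405u^2 + 3240u + 6075. Dividing through by 405 gives the monic gcd u^2 + 8u + 15.
Then lcm(f, g) = f·g / gcd(f, g); expanding and making the result monic gives the answer.

u^5 + 5u^4 − 33u^3 − 265u^2 − 584u − 420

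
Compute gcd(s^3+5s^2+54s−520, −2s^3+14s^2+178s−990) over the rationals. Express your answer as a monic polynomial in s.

s−5

By polynomial division,
  s^3+5s^2+54s−520 = (−1/2)(−2s^3+14s^2+178s−990) + (12s^2+143s−1015)
  −2s^3+14s^2+178s−990 = (−(1/6)s+227/72)(12s^2+143s−1015) + (−(31825/72)s+159125/72)
  12s^2+143s−1015 = (−(864/31825)s−14616/31825)(−(31825/72)s+159125/72) + (0)
Last nonzero remainder: −(31825/72)s+159125/72. Dividing through by −31825/72 gives the monic gcd s−5.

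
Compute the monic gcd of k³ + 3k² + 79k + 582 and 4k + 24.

k + 6

Apply the Euclidean algorithm:
  k³ + 3k² + 79k + 582 = ((1/4)k² - (3/4)k + 97/4)(4k + 24) + (0)
Last nonzero remainder: 4k + 24. Dividing through by 4 gives the monic gcd k + 6.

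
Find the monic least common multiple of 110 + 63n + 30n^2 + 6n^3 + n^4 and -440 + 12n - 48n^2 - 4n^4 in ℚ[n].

Repeated division with remainder:
  n^4 + 6n^3 + 30n^2 + 63n + 110 = (-1/4)(-4n^4 - 48n^2 + 12n - 440) + (6n^3 + 18n^2 + 66n)
  -4n^4 - 48n^2 + 12n - 440 = (-(2/3)n + 2)(6n^3 + 18n^2 + 66n) + (-40n^2 - 120n - 440)
  6n^3 + 18n^2 + 66n = (-(3/20)n)(-40n^2 - 120n - 440) + (0)
Last nonzero remainder: -40n^2 - 120n - 440. Dividing through by -40 gives the monic gcd n^2 + 3n + 11.
Then lcm(f, g) = f·g / gcd(f, g); expanding and making the result monic gives the answer.

1100 + 300n + 221n^2 + 33n^3 + 22n^4 + 3n^5 + n^6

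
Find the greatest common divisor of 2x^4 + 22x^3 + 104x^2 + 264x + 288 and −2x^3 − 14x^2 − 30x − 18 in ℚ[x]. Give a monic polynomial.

Repeated division with remainder:
  2x^4 + 22x^3 + 104x^2 + 264x + 288 = (−x − 4)(−2x^3 − 14x^2 − 30x − 18) + (18x^2 + 126x + 216)
  −2x^3 − 14x^2 − 30x − 18 = (−(1/9)x)(18x^2 + 126x + 216) + (−6x − 18)
  18x^2 + 126x + 216 = (−3x − 12)(−6x − 18) + (0)
Last nonzero remainder: −6x − 18. Dividing through by −6 gives the monic gcd x + 3.

x + 3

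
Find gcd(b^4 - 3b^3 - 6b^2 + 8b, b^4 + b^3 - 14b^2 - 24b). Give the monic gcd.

Euclidean algorithm in ℚ[b]:
  b^4 - 3b^3 - 6b^2 + 8b = (b^4 + b^3 - 14b^2 - 24b) + (-4b^3 + 8b^2 + 32b)
  b^4 + b^3 - 14b^2 - 24b = (-(1/4)b - 3/4)(-4b^3 + 8b^2 + 32b) + (0)
Last nonzero remainder: -4b^3 + 8b^2 + 32b. Dividing through by -4 gives the monic gcd b^3 - 2b^2 - 8b.

b^3 - 2b^2 - 8b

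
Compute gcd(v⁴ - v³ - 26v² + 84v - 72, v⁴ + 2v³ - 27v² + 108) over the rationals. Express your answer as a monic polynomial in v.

v² + 3v - 18

Euclidean algorithm in ℚ[v]:
  v⁴ - v³ - 26v² + 84v - 72 = (v⁴ + 2v³ - 27v² + 108) + (-3v³ + v² + 84v - 180)
  v⁴ + 2v³ - 27v² + 108 = (-(1/3)v - 7/9)(-3v³ + v² + 84v - 180) + ((16/9)v² + (16/3)v - 32)
  -3v³ + v² + 84v - 180 = (-(27/16)v + 45/8)((16/9)v² + (16/3)v - 32) + (0)
Last nonzero remainder: (16/9)v² + (16/3)v - 32. Dividing through by 16/9 gives the monic gcd v² + 3v - 18.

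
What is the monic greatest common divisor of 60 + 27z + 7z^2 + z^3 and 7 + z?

1

Euclidean algorithm in ℚ[z]:
  z^3 + 7z^2 + 27z + 60 = (z^2 + 27)(z + 7) + (-129)
  z + 7 = (-(1/129)z - 7/129)(-129) + (0)
The last nonzero remainder is the constant -129, so the polynomials are coprime and gcd = 1.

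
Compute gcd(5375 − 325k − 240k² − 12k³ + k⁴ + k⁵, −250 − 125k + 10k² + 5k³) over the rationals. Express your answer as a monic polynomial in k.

−25 + k²

Apply the Euclidean algorithm:
  k⁵ + k⁴ − 12k³ − 240k² − 325k + 5375 = ((1/5)k² − (1/5)k + 3)(5k³ + 10k² − 125k − 250) + (−245k² + 6125)
  5k³ + 10k² − 125k − 250 = (−(1/49)k − 2/49)(−245k² + 6125) + (0)
Last nonzero remainder: −245k² + 6125. Dividing through by −245 gives the monic gcd k² − 25.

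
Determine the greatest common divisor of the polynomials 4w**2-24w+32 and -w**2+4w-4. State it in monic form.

w-2

By polynomial division,
  4w**2-24w+32 = (-4)(-w**2+4w-4) + (-8w+16)
  -w**2+4w-4 = ((1/8)w-1/4)(-8w+16) + (0)
Last nonzero remainder: -8w+16. Dividing through by -8 gives the monic gcd w-2.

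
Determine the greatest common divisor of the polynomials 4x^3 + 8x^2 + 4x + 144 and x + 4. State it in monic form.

Repeated division with remainder:
  4x^3 + 8x^2 + 4x + 144 = (4x^2 - 8x + 36)(x + 4) + (0)
The last nonzero remainder x + 4 is already monic.

x + 4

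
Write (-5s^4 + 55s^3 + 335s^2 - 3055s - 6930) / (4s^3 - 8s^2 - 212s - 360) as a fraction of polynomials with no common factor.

(-5s^2 + 20s + 385)/(4s + 20)

Apply the Euclidean algorithm:
  -5s^4 + 55s^3 + 335s^2 - 3055s - 6930 = (-(5/4)s + 45/4)(4s^3 - 8s^2 - 212s - 360) + (160s^2 - 1120s - 2880)
  4s^3 - 8s^2 - 212s - 360 = ((1/40)s + 1/8)(160s^2 - 1120s - 2880) + (0)
Last nonzero remainder: 160s^2 - 1120s - 2880. Dividing through by 160 gives the monic gcd s^2 - 7s - 18.
Cancel s^2 - 7s - 18 from numerator and denominator to get the reduced form.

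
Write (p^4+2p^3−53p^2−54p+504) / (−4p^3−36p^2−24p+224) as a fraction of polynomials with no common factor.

(−p^2+9p−18)/(4p−8)

Apply the Euclidean algorithm:
  p^4+2p^3−53p^2−54p+504 = (−(1/4)p+7/4)(−4p^3−36p^2−24p+224) + (4p^2+44p+112)
  −4p^3−36p^2−24p+224 = (−p+2)(4p^2+44p+112) + (0)
Last nonzero remainder: 4p^2+44p+112. Dividing through by 4 gives the monic gcd p^2+11p+28.
Cancel p^2+11p+28 from numerator and denominator to get the reduced form.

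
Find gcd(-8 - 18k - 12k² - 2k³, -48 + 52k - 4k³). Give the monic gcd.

Apply the Euclidean algorithm:
  -2k³ - 12k² - 18k - 8 = (1/2)(-4k³ + 52k - 48) + (-12k² - 44k + 16)
  -4k³ + 52k - 48 = ((1/3)k - 11/9)(-12k² - 44k + 16) + (-(64/9)k - 256/9)
  -12k² - 44k + 16 = ((27/16)k - 9/16)(-(64/9)k - 256/9) + (0)
Last nonzero remainder: -(64/9)k - 256/9. Dividing through by -64/9 gives the monic gcd k + 4.

4 + k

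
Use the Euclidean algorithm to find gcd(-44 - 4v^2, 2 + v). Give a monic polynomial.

1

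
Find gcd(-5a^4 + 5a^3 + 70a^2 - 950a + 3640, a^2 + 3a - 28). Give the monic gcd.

a^2 + 3a - 28

By polynomial division,
  -5a^4 + 5a^3 + 70a^2 - 950a + 3640 = (-5a^2 + 20a - 130)(a^2 + 3a - 28) + (0)
The last nonzero remainder a^2 + 3a - 28 is already monic.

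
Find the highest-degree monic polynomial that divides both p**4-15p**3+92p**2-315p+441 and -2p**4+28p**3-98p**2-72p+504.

Repeated division with remainder:
  p**4-15p**3+92p**2-315p+441 = (-1/2)(-2p**4+28p**3-98p**2-72p+504) + (-p**3+43p**2-351p+693)
  -2p**4+28p**3-98p**2-72p+504 = (2p+58)(-p**3+43p**2-351p+693) + (-1890p**2+18900p-39690)
  -p**3+43p**2-351p+693 = ((1/1890)p-11/630)(-1890p**2+18900p-39690) + (0)
Last nonzero remainder: -1890p**2+18900p-39690. Dividing through by -1890 gives the monic gcd p**2-10p+21.

p**2-10p+21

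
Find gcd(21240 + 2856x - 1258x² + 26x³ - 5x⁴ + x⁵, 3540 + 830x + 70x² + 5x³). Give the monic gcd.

By polynomial division,
  x⁵ - 5x⁴ + 26x³ - 1258x² + 2856x + 21240 = ((1/5)x² - (19/5)x + 126/5)(5x³ + 70x² + 830x + 3540) + (-576x² - 4608x - 67968)
  5x³ + 70x² + 830x + 3540 = (-(5/576)x - 5/96)(-576x² - 4608x - 67968) + (0)
Last nonzero remainder: -576x² - 4608x - 67968. Dividing through by -576 gives the monic gcd x² + 8x + 118.

118 + 8x + x²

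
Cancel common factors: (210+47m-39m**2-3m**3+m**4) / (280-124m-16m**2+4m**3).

Repeated division with remainder:
  m**4-3m**3-39m**2+47m+210 = ((1/4)m+1/4)(4m**3-16m**2-124m+280) + (-4m**2+8m+140)
  4m**3-16m**2-124m+280 = (-m+2)(-4m**2+8m+140) + (0)
Last nonzero remainder: -4m**2+8m+140. Dividing through by -4 gives the monic gcd m**2-2m-35.
Cancel m**2-2m-35 from numerator and denominator to get the reduced form.

(-6-m+m**2)/(-8+4m)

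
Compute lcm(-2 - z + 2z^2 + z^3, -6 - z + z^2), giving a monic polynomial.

Repeated division with remainder:
  z^3 + 2z^2 - z - 2 = (z + 3)(z^2 - z - 6) + (8z + 16)
  z^2 - z - 6 = ((1/8)z - 3/8)(8z + 16) + (0)
Last nonzero remainder: 8z + 16. Dividing through by 8 gives the monic gcd z + 2.
Then lcm(f, g) = f·g / gcd(f, g); expanding and making the result monic gives the answer.

6 + z - 7z^2 - z^3 + z^4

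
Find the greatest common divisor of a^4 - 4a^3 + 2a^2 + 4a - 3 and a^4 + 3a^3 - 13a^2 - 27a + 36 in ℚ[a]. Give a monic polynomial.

By polynomial division,
  a^4 - 4a^3 + 2a^2 + 4a - 3 = (a^4 + 3a^3 - 13a^2 - 27a + 36) + (-7a^3 + 15a^2 + 31a - 39)
  a^4 + 3a^3 - 13a^2 - 27a + 36 = (-(1/7)a - 36/49)(-7a^3 + 15a^2 + 31a - 39) + ((120/49)a^2 - (480/49)a + 360/49)
  -7a^3 + 15a^2 + 31a - 39 = (-(343/120)a - 637/120)((120/49)a^2 - (480/49)a + 360/49) + (0)
Last nonzero remainder: (120/49)a^2 - (480/49)a + 360/49. Dividing through by 120/49 gives the monic gcd a^2 - 4a + 3.

a^2 - 4a + 3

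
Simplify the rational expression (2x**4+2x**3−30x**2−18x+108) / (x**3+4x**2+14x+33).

Repeated division with remainder:
  2x**4+2x**3−30x**2−18x+108 = (2x−6)(x**3+4x**2+14x+33) + (−34x**2+306)
  x**3+4x**2+14x+33 = (−(1/34)x−2/17)(−34x**2+306) + (23x+69)
  −34x**2+306 = (−(34/23)x+102/23)(23x+69) + (0)
Last nonzero remainder: 23x+69. Dividing through by 23 gives the monic gcd x+3.
Cancel x+3 from numerator and denominator to get the reduced form.

(2x**3−4x**2−18x+36)/(x**2+x+11)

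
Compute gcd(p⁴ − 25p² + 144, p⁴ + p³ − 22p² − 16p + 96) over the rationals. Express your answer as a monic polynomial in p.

p³ + 3p² − 16p − 48

Euclidean algorithm in ℚ[p]:
  p⁴ − 25p² + 144 = (p⁴ + p³ − 22p² − 16p + 96) + (−p³ − 3p² + 16p + 48)
  p⁴ + p³ − 22p² − 16p + 96 = (−p + 2)(−p³ − 3p² + 16p + 48) + (0)
Last nonzero remainder: −p³ − 3p² + 16p + 48. Dividing through by −1 gives the monic gcd p³ + 3p² − 16p − 48.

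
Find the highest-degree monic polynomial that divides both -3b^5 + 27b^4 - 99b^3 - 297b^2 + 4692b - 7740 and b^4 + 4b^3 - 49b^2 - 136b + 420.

b^3 - 3b^2 - 28b + 60

By polynomial division,
  -3b^5 + 27b^4 - 99b^3 - 297b^2 + 4692b - 7740 = (-3b + 39)(b^4 + 4b^3 - 49b^2 - 136b + 420) + (-402b^3 + 1206b^2 + 11256b - 24120)
  b^4 + 4b^3 - 49b^2 - 136b + 420 = (-(1/402)b - 7/402)(-402b^3 + 1206b^2 + 11256b - 24120) + (0)
Last nonzero remainder: -402b^3 + 1206b^2 + 11256b - 24120. Dividing through by -402 gives the monic gcd b^3 - 3b^2 - 28b + 60.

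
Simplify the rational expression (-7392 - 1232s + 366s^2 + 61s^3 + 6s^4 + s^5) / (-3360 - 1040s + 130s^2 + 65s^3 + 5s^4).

(77 + s^2)/(35 + 5s)

Repeated division with remainder:
  s^5 + 6s^4 + 61s^3 + 366s^2 - 1232s - 7392 = ((1/5)s - 7/5)(5s^4 + 65s^3 + 130s^2 - 1040s - 3360) + (126s^3 + 756s^2 - 2016s - 12096)
  5s^4 + 65s^3 + 130s^2 - 1040s - 3360 = ((5/126)s + 5/18)(126s^3 + 756s^2 - 2016s - 12096) + (0)
Last nonzero remainder: 126s^3 + 756s^2 - 2016s - 12096. Dividing through by 126 gives the monic gcd s^3 + 6s^2 - 16s - 96.
Cancel s^3 + 6s^2 - 16s - 96 from numerator and denominator to get the reduced form.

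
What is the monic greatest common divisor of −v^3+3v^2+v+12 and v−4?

By polynomial division,
  −v^3+3v^2+v+12 = (−v^2−v−3)(v−4) + (0)
The last nonzero remainder v−4 is already monic.

v−4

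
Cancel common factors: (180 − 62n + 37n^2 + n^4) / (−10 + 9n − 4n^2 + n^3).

(36 + 2n + n^2)/(−2 + n)

Repeated division with remainder:
  n^4 + 37n^2 − 62n + 180 = (n + 4)(n^3 − 4n^2 + 9n − 10) + (44n^2 − 88n + 220)
  n^3 − 4n^2 + 9n − 10 = ((1/44)n − 1/22)(44n^2 − 88n + 220) + (0)
Last nonzero remainder: 44n^2 − 88n + 220. Dividing through by 44 gives the monic gcd n^2 − 2n + 5.
Cancel n^2 − 2n + 5 from numerator and denominator to get the reduced form.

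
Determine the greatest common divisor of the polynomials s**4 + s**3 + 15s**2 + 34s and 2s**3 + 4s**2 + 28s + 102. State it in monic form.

By polynomial division,
  s**4 + s**3 + 15s**2 + 34s = ((1/2)s - 1/2)(2s**3 + 4s**2 + 28s + 102) + (3s**2 - 3s + 51)
  2s**3 + 4s**2 + 28s + 102 = ((2/3)s + 2)(3s**2 - 3s + 51) + (0)
Last nonzero remainder: 3s**2 - 3s + 51. Dividing through by 3 gives the monic gcd s**2 - s + 17.

s**2 - s + 17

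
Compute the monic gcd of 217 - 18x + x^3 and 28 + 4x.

7 + x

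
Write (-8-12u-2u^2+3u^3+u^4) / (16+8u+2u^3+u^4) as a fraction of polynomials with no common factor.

Repeated division with remainder:
  u^4+3u^3-2u^2-12u-8 = (u^4+2u^3+8u+16) + (u^3-2u^2-20u-24)
  u^4+2u^3+8u+16 = (u+4)(u^3-2u^2-20u-24) + (28u^2+112u+112)
  u^3-2u^2-20u-24 = ((1/28)u-3/14)(28u^2+112u+112) + (0)
Last nonzero remainder: 28u^2+112u+112. Dividing through by 28 gives the monic gcd u^2+4u+4.
Cancel u^2+4u+4 from numerator and denominator to get the reduced form.

(-2-u+u^2)/(4-2u+u^2)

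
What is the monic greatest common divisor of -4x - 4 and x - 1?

By polynomial division,
  -4x - 4 = (-4)(x - 1) + (-8)
  x - 1 = (-(1/8)x + 1/8)(-8) + (0)
The last nonzero remainder is the constant -8, so the polynomials are coprime and gcd = 1.

1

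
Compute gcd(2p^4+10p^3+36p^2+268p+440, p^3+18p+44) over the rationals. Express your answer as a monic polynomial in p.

p^3+18p+44

Apply the Euclidean algorithm:
  2p^4+10p^3+36p^2+268p+440 = (2p+10)(p^3+18p+44) + (0)
The last nonzero remainder p^3+18p+44 is already monic.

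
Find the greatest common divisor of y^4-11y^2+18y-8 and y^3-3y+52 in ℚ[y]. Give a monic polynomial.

y+4

Euclidean algorithm in ℚ[y]:
  y^4-11y^2+18y-8 = (y)(y^3-3y+52) + (-8y^2-34y-8)
  y^3-3y+52 = (-(1/8)y+17/32)(-8y^2-34y-8) + ((225/16)y+225/4)
  -8y^2-34y-8 = (-(128/225)y-32/225)((225/16)y+225/4) + (0)
Last nonzero remainder: (225/16)y+225/4. Dividing through by 225/16 gives the monic gcd y+4.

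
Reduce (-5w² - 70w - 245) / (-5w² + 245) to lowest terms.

(w + 7)/(w - 7)

By polynomial division,
  -5w² - 70w - 245 = (-5w² + 245) + (-70w - 490)
  -5w² + 245 = ((1/14)w - 1/2)(-70w - 490) + (0)
Last nonzero remainder: -70w - 490. Dividing through by -70 gives the monic gcd w + 7.
Cancel w + 7 from numerator and denominator to get the reduced form.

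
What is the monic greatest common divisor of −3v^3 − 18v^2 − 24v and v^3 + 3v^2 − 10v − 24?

By polynomial division,
  −3v^3 − 18v^2 − 24v = (−3)(v^3 + 3v^2 − 10v − 24) + (−9v^2 − 54v − 72)
  v^3 + 3v^2 − 10v − 24 = (−(1/9)v + 1/3)(−9v^2 − 54v − 72) + (0)
Last nonzero remainder: −9v^2 − 54v − 72. Dividing through by −9 gives the monic gcd v^2 + 6v + 8.

v^2 + 6v + 8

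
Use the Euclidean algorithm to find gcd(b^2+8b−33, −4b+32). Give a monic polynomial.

1

By polynomial division,
  b^2+8b−33 = (−(1/4)b−4)(−4b+32) + (95)
  −4b+32 = (−(4/95)b+32/95)(95) + (0)
The last nonzero remainder is the constant 95, so the polynomials are coprime and gcd = 1.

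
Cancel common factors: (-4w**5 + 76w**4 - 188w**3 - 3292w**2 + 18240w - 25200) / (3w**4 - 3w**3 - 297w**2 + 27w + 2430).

(-4w**3 + 24w**2 + 244w - 840)/(3w**2 + 36w + 81)

By polynomial division,
  -4w**5 + 76w**4 - 188w**3 - 3292w**2 + 18240w - 25200 = (-(4/3)w + 24)(3w**4 - 3w**3 - 297w**2 + 27w + 2430) + (-512w**3 + 3872w**2 + 20832w - 83520)
  3w**4 - 3w**3 - 297w**2 + 27w + 2430 = (-(3/512)w - 315/8192)(-512w**3 + 3872w**2 + 20832w - 83520) + (-(6669/256)w**2 + (86697/256)w - 100035/128)
  -512w**3 + 3872w**2 + 20832w - 83520 = ((131072/6669)w + 237568/2223)(-(6669/256)w**2 + (86697/256)w - 100035/128) + (0)
Last nonzero remainder: -(6669/256)w**2 + (86697/256)w - 100035/128. Dividing through by -6669/256 gives the monic gcd w**2 - 13w + 30.
Cancel w**2 - 13w + 30 from numerator and denominator to get the reduced form.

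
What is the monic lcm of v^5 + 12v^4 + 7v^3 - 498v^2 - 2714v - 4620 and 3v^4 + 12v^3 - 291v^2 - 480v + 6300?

v^7 + 17v^6 + 17v^5 - 1063v^4 - 5554v^3 + 6710v^2 + 112600v + 231000

By polynomial division,
  v^5 + 12v^4 + 7v^3 - 498v^2 - 2714v - 4620 = ((1/3)v + 8/3)(3v^4 + 12v^3 - 291v^2 - 480v + 6300) + (72v^3 + 438v^2 - 3534v - 21420)
  3v^4 + 12v^3 - 291v^2 - 480v + 6300 = ((1/24)v - 25/288)(72v^3 + 438v^2 - 3534v - 21420) + (-(5075/48)v^2 + (5075/48)v + 35525/8)
  72v^3 + 438v^2 - 3534v - 21420 = (-(3456/5075)v - 4896/1015)(-(5075/48)v^2 + (5075/48)v + 35525/8) + (0)
Last nonzero remainder: -(5075/48)v^2 + (5075/48)v + 35525/8. Dividing through by -5075/48 gives the monic gcd v^2 - v - 42.
Then lcm(f, g) = f·g / gcd(f, g); expanding and making the result monic gives the answer.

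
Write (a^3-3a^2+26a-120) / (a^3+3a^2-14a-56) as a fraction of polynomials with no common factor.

(a^2+a+30)/(a^2+7a+14)

Apply the Euclidean algorithm:
  a^3-3a^2+26a-120 = (a^3+3a^2-14a-56) + (-6a^2+40a-64)
  a^3+3a^2-14a-56 = (-(1/6)a-29/18)(-6a^2+40a-64) + ((358/9)a-1432/9)
  -6a^2+40a-64 = (-(27/179)a+72/179)((358/9)a-1432/9) + (0)
Last nonzero remainder: (358/9)a-1432/9. Dividing through by 358/9 gives the monic gcd a-4.
Cancel a-4 from numerator and denominator to get the reduced form.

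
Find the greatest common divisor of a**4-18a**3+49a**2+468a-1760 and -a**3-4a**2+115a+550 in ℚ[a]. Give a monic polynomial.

Apply the Euclidean algorithm:
  a**4-18a**3+49a**2+468a-1760 = (-a+22)(-a**3-4a**2+115a+550) + (252a**2-1512a-13860)
  -a**3-4a**2+115a+550 = (-(1/252)a-5/126)(252a**2-1512a-13860) + (0)
Last nonzero remainder: 252a**2-1512a-13860. Dividing through by 252 gives the monic gcd a**2-6a-55.

a**2-6a-55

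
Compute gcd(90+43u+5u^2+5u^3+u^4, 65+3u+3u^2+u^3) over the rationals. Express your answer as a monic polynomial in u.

Apply the Euclidean algorithm:
  u^4+5u^3+5u^2+43u+90 = (u+2)(u^3+3u^2+3u+65) + (-4u^2-28u-40)
  u^3+3u^2+3u+65 = (-(1/4)u+1)(-4u^2-28u-40) + (21u+105)
  -4u^2-28u-40 = (-(4/21)u-8/21)(21u+105) + (0)
Last nonzero remainder: 21u+105. Dividing through by 21 gives the monic gcd u+5.

5+u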